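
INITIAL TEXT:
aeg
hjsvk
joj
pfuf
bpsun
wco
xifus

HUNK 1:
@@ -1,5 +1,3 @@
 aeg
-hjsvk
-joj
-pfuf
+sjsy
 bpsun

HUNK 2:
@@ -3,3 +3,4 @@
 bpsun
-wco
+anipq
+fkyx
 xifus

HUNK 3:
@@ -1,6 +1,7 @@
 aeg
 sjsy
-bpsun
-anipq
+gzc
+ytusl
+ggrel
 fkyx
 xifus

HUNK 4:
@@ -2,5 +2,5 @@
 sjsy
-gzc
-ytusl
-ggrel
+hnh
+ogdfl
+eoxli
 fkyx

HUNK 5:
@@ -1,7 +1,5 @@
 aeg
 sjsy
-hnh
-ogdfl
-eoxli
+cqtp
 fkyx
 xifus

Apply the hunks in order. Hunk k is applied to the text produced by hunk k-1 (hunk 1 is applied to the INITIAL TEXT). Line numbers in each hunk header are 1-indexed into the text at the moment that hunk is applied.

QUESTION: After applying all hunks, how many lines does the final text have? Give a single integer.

Hunk 1: at line 1 remove [hjsvk,joj,pfuf] add [sjsy] -> 5 lines: aeg sjsy bpsun wco xifus
Hunk 2: at line 3 remove [wco] add [anipq,fkyx] -> 6 lines: aeg sjsy bpsun anipq fkyx xifus
Hunk 3: at line 1 remove [bpsun,anipq] add [gzc,ytusl,ggrel] -> 7 lines: aeg sjsy gzc ytusl ggrel fkyx xifus
Hunk 4: at line 2 remove [gzc,ytusl,ggrel] add [hnh,ogdfl,eoxli] -> 7 lines: aeg sjsy hnh ogdfl eoxli fkyx xifus
Hunk 5: at line 1 remove [hnh,ogdfl,eoxli] add [cqtp] -> 5 lines: aeg sjsy cqtp fkyx xifus
Final line count: 5

Answer: 5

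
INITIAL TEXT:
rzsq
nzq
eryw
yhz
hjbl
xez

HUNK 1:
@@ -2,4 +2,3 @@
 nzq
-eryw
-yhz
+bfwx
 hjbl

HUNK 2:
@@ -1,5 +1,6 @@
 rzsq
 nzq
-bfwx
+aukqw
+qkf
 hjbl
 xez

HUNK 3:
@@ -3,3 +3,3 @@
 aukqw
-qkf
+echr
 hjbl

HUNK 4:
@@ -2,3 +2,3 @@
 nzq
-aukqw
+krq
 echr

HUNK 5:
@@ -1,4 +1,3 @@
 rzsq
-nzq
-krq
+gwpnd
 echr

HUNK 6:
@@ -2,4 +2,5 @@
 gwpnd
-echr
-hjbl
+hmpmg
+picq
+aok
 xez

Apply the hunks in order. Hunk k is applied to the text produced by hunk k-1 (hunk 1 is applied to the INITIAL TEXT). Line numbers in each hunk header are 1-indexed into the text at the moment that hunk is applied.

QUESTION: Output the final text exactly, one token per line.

Answer: rzsq
gwpnd
hmpmg
picq
aok
xez

Derivation:
Hunk 1: at line 2 remove [eryw,yhz] add [bfwx] -> 5 lines: rzsq nzq bfwx hjbl xez
Hunk 2: at line 1 remove [bfwx] add [aukqw,qkf] -> 6 lines: rzsq nzq aukqw qkf hjbl xez
Hunk 3: at line 3 remove [qkf] add [echr] -> 6 lines: rzsq nzq aukqw echr hjbl xez
Hunk 4: at line 2 remove [aukqw] add [krq] -> 6 lines: rzsq nzq krq echr hjbl xez
Hunk 5: at line 1 remove [nzq,krq] add [gwpnd] -> 5 lines: rzsq gwpnd echr hjbl xez
Hunk 6: at line 2 remove [echr,hjbl] add [hmpmg,picq,aok] -> 6 lines: rzsq gwpnd hmpmg picq aok xez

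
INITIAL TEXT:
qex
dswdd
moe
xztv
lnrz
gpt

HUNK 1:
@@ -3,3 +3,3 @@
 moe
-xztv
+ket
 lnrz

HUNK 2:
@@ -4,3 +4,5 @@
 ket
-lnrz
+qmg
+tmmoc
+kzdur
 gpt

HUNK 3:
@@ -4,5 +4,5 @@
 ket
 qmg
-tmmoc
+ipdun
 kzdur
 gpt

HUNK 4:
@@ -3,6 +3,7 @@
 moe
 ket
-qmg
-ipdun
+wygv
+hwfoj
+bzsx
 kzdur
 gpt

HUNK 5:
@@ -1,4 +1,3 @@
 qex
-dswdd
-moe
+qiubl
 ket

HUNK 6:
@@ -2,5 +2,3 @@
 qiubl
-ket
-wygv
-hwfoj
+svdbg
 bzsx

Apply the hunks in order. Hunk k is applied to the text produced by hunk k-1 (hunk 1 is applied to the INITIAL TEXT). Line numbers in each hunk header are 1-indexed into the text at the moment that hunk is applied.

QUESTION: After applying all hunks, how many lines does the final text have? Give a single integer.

Hunk 1: at line 3 remove [xztv] add [ket] -> 6 lines: qex dswdd moe ket lnrz gpt
Hunk 2: at line 4 remove [lnrz] add [qmg,tmmoc,kzdur] -> 8 lines: qex dswdd moe ket qmg tmmoc kzdur gpt
Hunk 3: at line 4 remove [tmmoc] add [ipdun] -> 8 lines: qex dswdd moe ket qmg ipdun kzdur gpt
Hunk 4: at line 3 remove [qmg,ipdun] add [wygv,hwfoj,bzsx] -> 9 lines: qex dswdd moe ket wygv hwfoj bzsx kzdur gpt
Hunk 5: at line 1 remove [dswdd,moe] add [qiubl] -> 8 lines: qex qiubl ket wygv hwfoj bzsx kzdur gpt
Hunk 6: at line 2 remove [ket,wygv,hwfoj] add [svdbg] -> 6 lines: qex qiubl svdbg bzsx kzdur gpt
Final line count: 6

Answer: 6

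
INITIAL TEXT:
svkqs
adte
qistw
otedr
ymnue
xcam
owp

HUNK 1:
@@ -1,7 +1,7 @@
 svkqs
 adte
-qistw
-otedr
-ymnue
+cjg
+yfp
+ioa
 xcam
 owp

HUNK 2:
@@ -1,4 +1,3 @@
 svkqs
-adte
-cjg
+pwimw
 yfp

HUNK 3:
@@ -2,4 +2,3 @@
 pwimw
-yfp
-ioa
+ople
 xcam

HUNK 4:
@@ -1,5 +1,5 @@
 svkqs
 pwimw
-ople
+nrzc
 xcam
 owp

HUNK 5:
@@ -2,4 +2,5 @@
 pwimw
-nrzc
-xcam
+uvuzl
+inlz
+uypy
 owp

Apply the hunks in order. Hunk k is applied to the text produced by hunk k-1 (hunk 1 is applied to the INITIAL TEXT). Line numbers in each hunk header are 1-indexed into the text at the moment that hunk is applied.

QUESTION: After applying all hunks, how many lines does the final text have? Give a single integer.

Answer: 6

Derivation:
Hunk 1: at line 1 remove [qistw,otedr,ymnue] add [cjg,yfp,ioa] -> 7 lines: svkqs adte cjg yfp ioa xcam owp
Hunk 2: at line 1 remove [adte,cjg] add [pwimw] -> 6 lines: svkqs pwimw yfp ioa xcam owp
Hunk 3: at line 2 remove [yfp,ioa] add [ople] -> 5 lines: svkqs pwimw ople xcam owp
Hunk 4: at line 1 remove [ople] add [nrzc] -> 5 lines: svkqs pwimw nrzc xcam owp
Hunk 5: at line 2 remove [nrzc,xcam] add [uvuzl,inlz,uypy] -> 6 lines: svkqs pwimw uvuzl inlz uypy owp
Final line count: 6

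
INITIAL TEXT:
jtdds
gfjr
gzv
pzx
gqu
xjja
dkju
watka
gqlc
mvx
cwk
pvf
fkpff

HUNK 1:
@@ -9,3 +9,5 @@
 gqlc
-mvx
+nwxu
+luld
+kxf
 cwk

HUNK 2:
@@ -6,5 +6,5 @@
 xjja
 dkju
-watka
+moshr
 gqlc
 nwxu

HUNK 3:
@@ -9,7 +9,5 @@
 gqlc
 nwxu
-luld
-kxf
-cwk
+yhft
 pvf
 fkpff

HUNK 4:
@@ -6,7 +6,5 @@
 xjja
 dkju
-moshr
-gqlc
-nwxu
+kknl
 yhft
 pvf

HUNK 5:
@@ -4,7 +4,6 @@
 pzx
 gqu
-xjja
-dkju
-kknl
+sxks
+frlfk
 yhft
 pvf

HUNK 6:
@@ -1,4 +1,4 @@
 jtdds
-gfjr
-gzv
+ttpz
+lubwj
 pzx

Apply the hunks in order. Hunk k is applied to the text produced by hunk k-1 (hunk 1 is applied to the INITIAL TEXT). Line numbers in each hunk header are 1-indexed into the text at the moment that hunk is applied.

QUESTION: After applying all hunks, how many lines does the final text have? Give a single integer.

Hunk 1: at line 9 remove [mvx] add [nwxu,luld,kxf] -> 15 lines: jtdds gfjr gzv pzx gqu xjja dkju watka gqlc nwxu luld kxf cwk pvf fkpff
Hunk 2: at line 6 remove [watka] add [moshr] -> 15 lines: jtdds gfjr gzv pzx gqu xjja dkju moshr gqlc nwxu luld kxf cwk pvf fkpff
Hunk 3: at line 9 remove [luld,kxf,cwk] add [yhft] -> 13 lines: jtdds gfjr gzv pzx gqu xjja dkju moshr gqlc nwxu yhft pvf fkpff
Hunk 4: at line 6 remove [moshr,gqlc,nwxu] add [kknl] -> 11 lines: jtdds gfjr gzv pzx gqu xjja dkju kknl yhft pvf fkpff
Hunk 5: at line 4 remove [xjja,dkju,kknl] add [sxks,frlfk] -> 10 lines: jtdds gfjr gzv pzx gqu sxks frlfk yhft pvf fkpff
Hunk 6: at line 1 remove [gfjr,gzv] add [ttpz,lubwj] -> 10 lines: jtdds ttpz lubwj pzx gqu sxks frlfk yhft pvf fkpff
Final line count: 10

Answer: 10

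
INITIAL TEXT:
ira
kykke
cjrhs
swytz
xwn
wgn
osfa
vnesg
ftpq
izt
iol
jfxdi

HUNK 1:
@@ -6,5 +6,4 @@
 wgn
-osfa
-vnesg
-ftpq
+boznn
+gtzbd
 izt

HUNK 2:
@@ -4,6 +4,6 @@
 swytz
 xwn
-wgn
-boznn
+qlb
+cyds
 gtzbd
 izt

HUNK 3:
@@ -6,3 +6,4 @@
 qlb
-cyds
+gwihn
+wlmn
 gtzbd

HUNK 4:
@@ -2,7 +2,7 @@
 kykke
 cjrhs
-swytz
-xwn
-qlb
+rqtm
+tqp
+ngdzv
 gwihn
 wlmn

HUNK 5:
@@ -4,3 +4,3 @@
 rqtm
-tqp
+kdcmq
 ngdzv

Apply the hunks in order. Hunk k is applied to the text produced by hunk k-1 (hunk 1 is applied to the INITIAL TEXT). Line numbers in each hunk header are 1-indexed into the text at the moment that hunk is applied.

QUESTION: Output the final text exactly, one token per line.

Hunk 1: at line 6 remove [osfa,vnesg,ftpq] add [boznn,gtzbd] -> 11 lines: ira kykke cjrhs swytz xwn wgn boznn gtzbd izt iol jfxdi
Hunk 2: at line 4 remove [wgn,boznn] add [qlb,cyds] -> 11 lines: ira kykke cjrhs swytz xwn qlb cyds gtzbd izt iol jfxdi
Hunk 3: at line 6 remove [cyds] add [gwihn,wlmn] -> 12 lines: ira kykke cjrhs swytz xwn qlb gwihn wlmn gtzbd izt iol jfxdi
Hunk 4: at line 2 remove [swytz,xwn,qlb] add [rqtm,tqp,ngdzv] -> 12 lines: ira kykke cjrhs rqtm tqp ngdzv gwihn wlmn gtzbd izt iol jfxdi
Hunk 5: at line 4 remove [tqp] add [kdcmq] -> 12 lines: ira kykke cjrhs rqtm kdcmq ngdzv gwihn wlmn gtzbd izt iol jfxdi

Answer: ira
kykke
cjrhs
rqtm
kdcmq
ngdzv
gwihn
wlmn
gtzbd
izt
iol
jfxdi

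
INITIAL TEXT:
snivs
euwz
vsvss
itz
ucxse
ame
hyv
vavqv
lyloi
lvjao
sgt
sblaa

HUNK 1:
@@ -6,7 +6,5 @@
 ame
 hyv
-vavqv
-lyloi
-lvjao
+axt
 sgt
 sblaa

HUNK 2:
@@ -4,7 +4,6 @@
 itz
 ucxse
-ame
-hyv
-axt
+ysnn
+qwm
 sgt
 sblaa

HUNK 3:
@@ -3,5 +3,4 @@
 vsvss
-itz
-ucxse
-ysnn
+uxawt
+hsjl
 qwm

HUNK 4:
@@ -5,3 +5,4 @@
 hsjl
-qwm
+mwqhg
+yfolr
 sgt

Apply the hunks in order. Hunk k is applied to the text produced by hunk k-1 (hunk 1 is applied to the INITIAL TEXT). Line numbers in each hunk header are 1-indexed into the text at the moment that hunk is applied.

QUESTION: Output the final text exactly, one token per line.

Answer: snivs
euwz
vsvss
uxawt
hsjl
mwqhg
yfolr
sgt
sblaa

Derivation:
Hunk 1: at line 6 remove [vavqv,lyloi,lvjao] add [axt] -> 10 lines: snivs euwz vsvss itz ucxse ame hyv axt sgt sblaa
Hunk 2: at line 4 remove [ame,hyv,axt] add [ysnn,qwm] -> 9 lines: snivs euwz vsvss itz ucxse ysnn qwm sgt sblaa
Hunk 3: at line 3 remove [itz,ucxse,ysnn] add [uxawt,hsjl] -> 8 lines: snivs euwz vsvss uxawt hsjl qwm sgt sblaa
Hunk 4: at line 5 remove [qwm] add [mwqhg,yfolr] -> 9 lines: snivs euwz vsvss uxawt hsjl mwqhg yfolr sgt sblaa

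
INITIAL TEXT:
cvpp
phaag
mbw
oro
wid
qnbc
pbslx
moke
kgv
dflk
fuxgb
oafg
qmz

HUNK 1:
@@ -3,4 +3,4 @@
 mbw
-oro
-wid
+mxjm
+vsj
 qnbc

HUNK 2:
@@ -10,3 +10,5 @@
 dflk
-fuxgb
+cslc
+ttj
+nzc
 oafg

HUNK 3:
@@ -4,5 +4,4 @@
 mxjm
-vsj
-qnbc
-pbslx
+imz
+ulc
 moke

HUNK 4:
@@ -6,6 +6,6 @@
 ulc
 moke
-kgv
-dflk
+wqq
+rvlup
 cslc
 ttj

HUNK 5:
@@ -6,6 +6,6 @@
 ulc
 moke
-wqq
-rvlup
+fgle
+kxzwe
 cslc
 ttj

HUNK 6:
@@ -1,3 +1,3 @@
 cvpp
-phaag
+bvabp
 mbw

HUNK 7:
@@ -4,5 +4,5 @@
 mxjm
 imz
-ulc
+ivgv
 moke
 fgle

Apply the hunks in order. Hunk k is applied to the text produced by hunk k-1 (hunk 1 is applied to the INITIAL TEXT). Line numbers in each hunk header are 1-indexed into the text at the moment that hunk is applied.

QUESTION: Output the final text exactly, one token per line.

Hunk 1: at line 3 remove [oro,wid] add [mxjm,vsj] -> 13 lines: cvpp phaag mbw mxjm vsj qnbc pbslx moke kgv dflk fuxgb oafg qmz
Hunk 2: at line 10 remove [fuxgb] add [cslc,ttj,nzc] -> 15 lines: cvpp phaag mbw mxjm vsj qnbc pbslx moke kgv dflk cslc ttj nzc oafg qmz
Hunk 3: at line 4 remove [vsj,qnbc,pbslx] add [imz,ulc] -> 14 lines: cvpp phaag mbw mxjm imz ulc moke kgv dflk cslc ttj nzc oafg qmz
Hunk 4: at line 6 remove [kgv,dflk] add [wqq,rvlup] -> 14 lines: cvpp phaag mbw mxjm imz ulc moke wqq rvlup cslc ttj nzc oafg qmz
Hunk 5: at line 6 remove [wqq,rvlup] add [fgle,kxzwe] -> 14 lines: cvpp phaag mbw mxjm imz ulc moke fgle kxzwe cslc ttj nzc oafg qmz
Hunk 6: at line 1 remove [phaag] add [bvabp] -> 14 lines: cvpp bvabp mbw mxjm imz ulc moke fgle kxzwe cslc ttj nzc oafg qmz
Hunk 7: at line 4 remove [ulc] add [ivgv] -> 14 lines: cvpp bvabp mbw mxjm imz ivgv moke fgle kxzwe cslc ttj nzc oafg qmz

Answer: cvpp
bvabp
mbw
mxjm
imz
ivgv
moke
fgle
kxzwe
cslc
ttj
nzc
oafg
qmz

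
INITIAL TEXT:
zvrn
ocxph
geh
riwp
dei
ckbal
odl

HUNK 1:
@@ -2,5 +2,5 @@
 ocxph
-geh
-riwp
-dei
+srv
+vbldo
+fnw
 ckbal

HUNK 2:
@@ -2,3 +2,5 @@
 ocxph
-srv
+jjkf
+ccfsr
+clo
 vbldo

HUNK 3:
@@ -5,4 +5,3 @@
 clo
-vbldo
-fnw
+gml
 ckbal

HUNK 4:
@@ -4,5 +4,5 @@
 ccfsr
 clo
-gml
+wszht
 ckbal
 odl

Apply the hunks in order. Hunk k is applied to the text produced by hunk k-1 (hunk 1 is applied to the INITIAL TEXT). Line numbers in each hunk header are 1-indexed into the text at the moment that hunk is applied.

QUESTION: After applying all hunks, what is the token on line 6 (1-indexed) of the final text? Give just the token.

Hunk 1: at line 2 remove [geh,riwp,dei] add [srv,vbldo,fnw] -> 7 lines: zvrn ocxph srv vbldo fnw ckbal odl
Hunk 2: at line 2 remove [srv] add [jjkf,ccfsr,clo] -> 9 lines: zvrn ocxph jjkf ccfsr clo vbldo fnw ckbal odl
Hunk 3: at line 5 remove [vbldo,fnw] add [gml] -> 8 lines: zvrn ocxph jjkf ccfsr clo gml ckbal odl
Hunk 4: at line 4 remove [gml] add [wszht] -> 8 lines: zvrn ocxph jjkf ccfsr clo wszht ckbal odl
Final line 6: wszht

Answer: wszht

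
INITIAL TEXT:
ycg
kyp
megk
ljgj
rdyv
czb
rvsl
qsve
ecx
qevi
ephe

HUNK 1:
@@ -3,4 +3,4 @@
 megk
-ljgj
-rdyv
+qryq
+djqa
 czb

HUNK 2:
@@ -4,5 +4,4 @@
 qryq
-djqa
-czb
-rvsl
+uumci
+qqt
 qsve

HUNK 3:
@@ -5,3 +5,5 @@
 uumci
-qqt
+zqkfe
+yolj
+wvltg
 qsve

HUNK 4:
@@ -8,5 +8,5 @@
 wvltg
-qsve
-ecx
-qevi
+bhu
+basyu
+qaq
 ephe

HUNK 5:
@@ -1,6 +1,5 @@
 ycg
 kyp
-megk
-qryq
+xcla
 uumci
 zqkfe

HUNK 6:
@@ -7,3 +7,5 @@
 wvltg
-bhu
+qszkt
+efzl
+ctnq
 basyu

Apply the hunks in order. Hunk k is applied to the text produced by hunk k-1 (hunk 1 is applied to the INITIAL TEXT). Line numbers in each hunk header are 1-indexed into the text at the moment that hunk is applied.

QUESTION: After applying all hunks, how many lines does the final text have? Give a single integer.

Answer: 13

Derivation:
Hunk 1: at line 3 remove [ljgj,rdyv] add [qryq,djqa] -> 11 lines: ycg kyp megk qryq djqa czb rvsl qsve ecx qevi ephe
Hunk 2: at line 4 remove [djqa,czb,rvsl] add [uumci,qqt] -> 10 lines: ycg kyp megk qryq uumci qqt qsve ecx qevi ephe
Hunk 3: at line 5 remove [qqt] add [zqkfe,yolj,wvltg] -> 12 lines: ycg kyp megk qryq uumci zqkfe yolj wvltg qsve ecx qevi ephe
Hunk 4: at line 8 remove [qsve,ecx,qevi] add [bhu,basyu,qaq] -> 12 lines: ycg kyp megk qryq uumci zqkfe yolj wvltg bhu basyu qaq ephe
Hunk 5: at line 1 remove [megk,qryq] add [xcla] -> 11 lines: ycg kyp xcla uumci zqkfe yolj wvltg bhu basyu qaq ephe
Hunk 6: at line 7 remove [bhu] add [qszkt,efzl,ctnq] -> 13 lines: ycg kyp xcla uumci zqkfe yolj wvltg qszkt efzl ctnq basyu qaq ephe
Final line count: 13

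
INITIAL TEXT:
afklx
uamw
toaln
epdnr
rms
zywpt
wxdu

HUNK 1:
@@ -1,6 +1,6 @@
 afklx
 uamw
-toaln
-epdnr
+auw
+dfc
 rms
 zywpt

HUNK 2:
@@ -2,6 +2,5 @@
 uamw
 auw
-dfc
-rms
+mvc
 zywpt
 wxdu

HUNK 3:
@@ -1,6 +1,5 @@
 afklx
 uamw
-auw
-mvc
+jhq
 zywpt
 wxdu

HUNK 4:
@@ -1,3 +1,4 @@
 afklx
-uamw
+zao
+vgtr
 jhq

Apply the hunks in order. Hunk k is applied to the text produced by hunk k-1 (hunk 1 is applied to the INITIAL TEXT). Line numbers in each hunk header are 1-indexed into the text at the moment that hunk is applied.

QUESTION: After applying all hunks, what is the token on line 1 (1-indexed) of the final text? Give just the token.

Answer: afklx

Derivation:
Hunk 1: at line 1 remove [toaln,epdnr] add [auw,dfc] -> 7 lines: afklx uamw auw dfc rms zywpt wxdu
Hunk 2: at line 2 remove [dfc,rms] add [mvc] -> 6 lines: afklx uamw auw mvc zywpt wxdu
Hunk 3: at line 1 remove [auw,mvc] add [jhq] -> 5 lines: afklx uamw jhq zywpt wxdu
Hunk 4: at line 1 remove [uamw] add [zao,vgtr] -> 6 lines: afklx zao vgtr jhq zywpt wxdu
Final line 1: afklx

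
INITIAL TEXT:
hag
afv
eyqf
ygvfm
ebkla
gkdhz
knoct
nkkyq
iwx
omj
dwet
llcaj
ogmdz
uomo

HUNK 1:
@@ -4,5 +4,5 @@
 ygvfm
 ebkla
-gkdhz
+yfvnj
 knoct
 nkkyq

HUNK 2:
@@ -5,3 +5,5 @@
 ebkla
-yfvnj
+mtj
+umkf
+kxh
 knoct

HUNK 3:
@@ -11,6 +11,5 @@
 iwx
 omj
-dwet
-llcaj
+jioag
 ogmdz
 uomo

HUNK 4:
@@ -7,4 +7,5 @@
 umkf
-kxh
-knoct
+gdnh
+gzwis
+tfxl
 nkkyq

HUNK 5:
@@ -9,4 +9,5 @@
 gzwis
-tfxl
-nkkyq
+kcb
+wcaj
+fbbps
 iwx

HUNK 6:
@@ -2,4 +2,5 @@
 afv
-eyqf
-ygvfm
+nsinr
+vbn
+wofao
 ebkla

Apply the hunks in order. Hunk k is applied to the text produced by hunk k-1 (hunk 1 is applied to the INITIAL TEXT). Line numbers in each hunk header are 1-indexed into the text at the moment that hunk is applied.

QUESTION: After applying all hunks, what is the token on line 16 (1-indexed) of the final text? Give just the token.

Answer: jioag

Derivation:
Hunk 1: at line 4 remove [gkdhz] add [yfvnj] -> 14 lines: hag afv eyqf ygvfm ebkla yfvnj knoct nkkyq iwx omj dwet llcaj ogmdz uomo
Hunk 2: at line 5 remove [yfvnj] add [mtj,umkf,kxh] -> 16 lines: hag afv eyqf ygvfm ebkla mtj umkf kxh knoct nkkyq iwx omj dwet llcaj ogmdz uomo
Hunk 3: at line 11 remove [dwet,llcaj] add [jioag] -> 15 lines: hag afv eyqf ygvfm ebkla mtj umkf kxh knoct nkkyq iwx omj jioag ogmdz uomo
Hunk 4: at line 7 remove [kxh,knoct] add [gdnh,gzwis,tfxl] -> 16 lines: hag afv eyqf ygvfm ebkla mtj umkf gdnh gzwis tfxl nkkyq iwx omj jioag ogmdz uomo
Hunk 5: at line 9 remove [tfxl,nkkyq] add [kcb,wcaj,fbbps] -> 17 lines: hag afv eyqf ygvfm ebkla mtj umkf gdnh gzwis kcb wcaj fbbps iwx omj jioag ogmdz uomo
Hunk 6: at line 2 remove [eyqf,ygvfm] add [nsinr,vbn,wofao] -> 18 lines: hag afv nsinr vbn wofao ebkla mtj umkf gdnh gzwis kcb wcaj fbbps iwx omj jioag ogmdz uomo
Final line 16: jioag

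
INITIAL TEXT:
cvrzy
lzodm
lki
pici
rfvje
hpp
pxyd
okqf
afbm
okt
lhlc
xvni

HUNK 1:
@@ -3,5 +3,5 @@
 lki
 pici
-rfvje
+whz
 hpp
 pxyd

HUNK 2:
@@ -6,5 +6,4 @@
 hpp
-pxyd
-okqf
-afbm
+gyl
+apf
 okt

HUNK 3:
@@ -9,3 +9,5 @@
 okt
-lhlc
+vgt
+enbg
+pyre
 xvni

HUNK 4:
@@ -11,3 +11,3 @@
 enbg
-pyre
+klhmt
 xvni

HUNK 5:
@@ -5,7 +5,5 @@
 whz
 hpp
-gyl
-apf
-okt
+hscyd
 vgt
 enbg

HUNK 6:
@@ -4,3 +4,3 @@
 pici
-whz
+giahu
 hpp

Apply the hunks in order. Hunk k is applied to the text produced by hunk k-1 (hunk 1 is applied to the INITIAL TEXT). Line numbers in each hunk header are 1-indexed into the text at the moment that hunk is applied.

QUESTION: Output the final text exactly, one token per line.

Answer: cvrzy
lzodm
lki
pici
giahu
hpp
hscyd
vgt
enbg
klhmt
xvni

Derivation:
Hunk 1: at line 3 remove [rfvje] add [whz] -> 12 lines: cvrzy lzodm lki pici whz hpp pxyd okqf afbm okt lhlc xvni
Hunk 2: at line 6 remove [pxyd,okqf,afbm] add [gyl,apf] -> 11 lines: cvrzy lzodm lki pici whz hpp gyl apf okt lhlc xvni
Hunk 3: at line 9 remove [lhlc] add [vgt,enbg,pyre] -> 13 lines: cvrzy lzodm lki pici whz hpp gyl apf okt vgt enbg pyre xvni
Hunk 4: at line 11 remove [pyre] add [klhmt] -> 13 lines: cvrzy lzodm lki pici whz hpp gyl apf okt vgt enbg klhmt xvni
Hunk 5: at line 5 remove [gyl,apf,okt] add [hscyd] -> 11 lines: cvrzy lzodm lki pici whz hpp hscyd vgt enbg klhmt xvni
Hunk 6: at line 4 remove [whz] add [giahu] -> 11 lines: cvrzy lzodm lki pici giahu hpp hscyd vgt enbg klhmt xvni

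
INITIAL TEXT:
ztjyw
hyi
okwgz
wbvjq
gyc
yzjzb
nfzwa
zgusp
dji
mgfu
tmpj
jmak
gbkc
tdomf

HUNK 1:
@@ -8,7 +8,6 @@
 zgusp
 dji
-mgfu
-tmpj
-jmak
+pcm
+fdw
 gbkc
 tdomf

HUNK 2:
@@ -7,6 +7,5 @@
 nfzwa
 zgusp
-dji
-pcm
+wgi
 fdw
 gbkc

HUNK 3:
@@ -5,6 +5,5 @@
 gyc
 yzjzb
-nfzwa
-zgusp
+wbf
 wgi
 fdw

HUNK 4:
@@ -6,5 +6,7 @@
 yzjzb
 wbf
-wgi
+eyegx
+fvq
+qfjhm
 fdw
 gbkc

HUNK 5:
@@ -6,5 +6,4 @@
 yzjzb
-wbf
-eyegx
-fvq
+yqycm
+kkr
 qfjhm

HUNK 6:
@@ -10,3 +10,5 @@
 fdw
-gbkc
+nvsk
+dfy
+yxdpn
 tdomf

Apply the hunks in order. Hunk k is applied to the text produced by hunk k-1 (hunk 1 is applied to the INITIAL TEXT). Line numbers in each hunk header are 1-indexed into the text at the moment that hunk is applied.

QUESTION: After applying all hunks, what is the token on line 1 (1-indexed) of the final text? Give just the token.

Answer: ztjyw

Derivation:
Hunk 1: at line 8 remove [mgfu,tmpj,jmak] add [pcm,fdw] -> 13 lines: ztjyw hyi okwgz wbvjq gyc yzjzb nfzwa zgusp dji pcm fdw gbkc tdomf
Hunk 2: at line 7 remove [dji,pcm] add [wgi] -> 12 lines: ztjyw hyi okwgz wbvjq gyc yzjzb nfzwa zgusp wgi fdw gbkc tdomf
Hunk 3: at line 5 remove [nfzwa,zgusp] add [wbf] -> 11 lines: ztjyw hyi okwgz wbvjq gyc yzjzb wbf wgi fdw gbkc tdomf
Hunk 4: at line 6 remove [wgi] add [eyegx,fvq,qfjhm] -> 13 lines: ztjyw hyi okwgz wbvjq gyc yzjzb wbf eyegx fvq qfjhm fdw gbkc tdomf
Hunk 5: at line 6 remove [wbf,eyegx,fvq] add [yqycm,kkr] -> 12 lines: ztjyw hyi okwgz wbvjq gyc yzjzb yqycm kkr qfjhm fdw gbkc tdomf
Hunk 6: at line 10 remove [gbkc] add [nvsk,dfy,yxdpn] -> 14 lines: ztjyw hyi okwgz wbvjq gyc yzjzb yqycm kkr qfjhm fdw nvsk dfy yxdpn tdomf
Final line 1: ztjyw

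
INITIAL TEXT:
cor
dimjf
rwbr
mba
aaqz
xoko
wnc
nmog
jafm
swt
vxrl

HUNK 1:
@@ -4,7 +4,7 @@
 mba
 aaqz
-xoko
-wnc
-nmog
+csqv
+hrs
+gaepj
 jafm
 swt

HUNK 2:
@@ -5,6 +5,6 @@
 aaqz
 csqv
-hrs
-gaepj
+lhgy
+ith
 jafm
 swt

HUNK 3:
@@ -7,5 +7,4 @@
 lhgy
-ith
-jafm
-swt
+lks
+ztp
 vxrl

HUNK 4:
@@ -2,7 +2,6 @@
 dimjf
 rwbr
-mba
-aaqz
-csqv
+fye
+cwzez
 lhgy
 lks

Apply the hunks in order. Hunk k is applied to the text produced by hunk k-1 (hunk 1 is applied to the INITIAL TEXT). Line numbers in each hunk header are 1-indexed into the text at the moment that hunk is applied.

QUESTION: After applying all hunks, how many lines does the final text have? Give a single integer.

Answer: 9

Derivation:
Hunk 1: at line 4 remove [xoko,wnc,nmog] add [csqv,hrs,gaepj] -> 11 lines: cor dimjf rwbr mba aaqz csqv hrs gaepj jafm swt vxrl
Hunk 2: at line 5 remove [hrs,gaepj] add [lhgy,ith] -> 11 lines: cor dimjf rwbr mba aaqz csqv lhgy ith jafm swt vxrl
Hunk 3: at line 7 remove [ith,jafm,swt] add [lks,ztp] -> 10 lines: cor dimjf rwbr mba aaqz csqv lhgy lks ztp vxrl
Hunk 4: at line 2 remove [mba,aaqz,csqv] add [fye,cwzez] -> 9 lines: cor dimjf rwbr fye cwzez lhgy lks ztp vxrl
Final line count: 9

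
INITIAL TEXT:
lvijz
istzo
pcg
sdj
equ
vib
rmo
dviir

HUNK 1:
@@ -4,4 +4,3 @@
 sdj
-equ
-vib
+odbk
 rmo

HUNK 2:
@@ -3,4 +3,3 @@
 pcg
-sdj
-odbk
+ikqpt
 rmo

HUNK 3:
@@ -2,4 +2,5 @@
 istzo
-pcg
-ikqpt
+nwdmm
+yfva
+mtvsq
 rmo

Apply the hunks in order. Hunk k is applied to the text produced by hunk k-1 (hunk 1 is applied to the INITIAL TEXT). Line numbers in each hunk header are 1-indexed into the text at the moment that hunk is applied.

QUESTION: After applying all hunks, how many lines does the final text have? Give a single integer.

Answer: 7

Derivation:
Hunk 1: at line 4 remove [equ,vib] add [odbk] -> 7 lines: lvijz istzo pcg sdj odbk rmo dviir
Hunk 2: at line 3 remove [sdj,odbk] add [ikqpt] -> 6 lines: lvijz istzo pcg ikqpt rmo dviir
Hunk 3: at line 2 remove [pcg,ikqpt] add [nwdmm,yfva,mtvsq] -> 7 lines: lvijz istzo nwdmm yfva mtvsq rmo dviir
Final line count: 7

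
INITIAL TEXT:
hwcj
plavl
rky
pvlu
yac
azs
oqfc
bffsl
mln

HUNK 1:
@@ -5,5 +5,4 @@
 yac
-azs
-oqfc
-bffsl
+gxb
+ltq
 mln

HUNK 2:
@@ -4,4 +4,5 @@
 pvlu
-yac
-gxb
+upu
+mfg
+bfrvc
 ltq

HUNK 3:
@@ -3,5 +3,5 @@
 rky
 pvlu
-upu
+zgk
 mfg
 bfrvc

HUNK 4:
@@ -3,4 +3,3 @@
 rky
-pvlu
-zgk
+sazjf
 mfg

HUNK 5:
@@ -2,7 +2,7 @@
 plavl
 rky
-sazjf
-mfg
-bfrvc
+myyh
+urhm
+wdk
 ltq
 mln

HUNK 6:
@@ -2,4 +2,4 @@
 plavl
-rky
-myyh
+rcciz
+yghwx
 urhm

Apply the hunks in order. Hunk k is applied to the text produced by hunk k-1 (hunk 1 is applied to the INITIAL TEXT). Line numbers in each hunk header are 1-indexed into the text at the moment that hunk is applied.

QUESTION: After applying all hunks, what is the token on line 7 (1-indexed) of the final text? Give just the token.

Hunk 1: at line 5 remove [azs,oqfc,bffsl] add [gxb,ltq] -> 8 lines: hwcj plavl rky pvlu yac gxb ltq mln
Hunk 2: at line 4 remove [yac,gxb] add [upu,mfg,bfrvc] -> 9 lines: hwcj plavl rky pvlu upu mfg bfrvc ltq mln
Hunk 3: at line 3 remove [upu] add [zgk] -> 9 lines: hwcj plavl rky pvlu zgk mfg bfrvc ltq mln
Hunk 4: at line 3 remove [pvlu,zgk] add [sazjf] -> 8 lines: hwcj plavl rky sazjf mfg bfrvc ltq mln
Hunk 5: at line 2 remove [sazjf,mfg,bfrvc] add [myyh,urhm,wdk] -> 8 lines: hwcj plavl rky myyh urhm wdk ltq mln
Hunk 6: at line 2 remove [rky,myyh] add [rcciz,yghwx] -> 8 lines: hwcj plavl rcciz yghwx urhm wdk ltq mln
Final line 7: ltq

Answer: ltq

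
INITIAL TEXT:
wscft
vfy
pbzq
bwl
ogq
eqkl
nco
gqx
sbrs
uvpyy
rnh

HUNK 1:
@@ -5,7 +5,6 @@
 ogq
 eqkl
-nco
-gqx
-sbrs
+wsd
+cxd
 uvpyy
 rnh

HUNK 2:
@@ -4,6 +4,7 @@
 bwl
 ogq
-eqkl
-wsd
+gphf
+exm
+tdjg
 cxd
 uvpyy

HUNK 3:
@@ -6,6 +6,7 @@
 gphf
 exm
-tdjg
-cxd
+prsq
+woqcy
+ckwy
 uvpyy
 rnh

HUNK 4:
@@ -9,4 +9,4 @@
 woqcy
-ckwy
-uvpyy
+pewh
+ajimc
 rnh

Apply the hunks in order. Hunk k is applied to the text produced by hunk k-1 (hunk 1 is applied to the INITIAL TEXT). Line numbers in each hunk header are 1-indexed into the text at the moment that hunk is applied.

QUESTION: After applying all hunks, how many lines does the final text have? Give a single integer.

Hunk 1: at line 5 remove [nco,gqx,sbrs] add [wsd,cxd] -> 10 lines: wscft vfy pbzq bwl ogq eqkl wsd cxd uvpyy rnh
Hunk 2: at line 4 remove [eqkl,wsd] add [gphf,exm,tdjg] -> 11 lines: wscft vfy pbzq bwl ogq gphf exm tdjg cxd uvpyy rnh
Hunk 3: at line 6 remove [tdjg,cxd] add [prsq,woqcy,ckwy] -> 12 lines: wscft vfy pbzq bwl ogq gphf exm prsq woqcy ckwy uvpyy rnh
Hunk 4: at line 9 remove [ckwy,uvpyy] add [pewh,ajimc] -> 12 lines: wscft vfy pbzq bwl ogq gphf exm prsq woqcy pewh ajimc rnh
Final line count: 12

Answer: 12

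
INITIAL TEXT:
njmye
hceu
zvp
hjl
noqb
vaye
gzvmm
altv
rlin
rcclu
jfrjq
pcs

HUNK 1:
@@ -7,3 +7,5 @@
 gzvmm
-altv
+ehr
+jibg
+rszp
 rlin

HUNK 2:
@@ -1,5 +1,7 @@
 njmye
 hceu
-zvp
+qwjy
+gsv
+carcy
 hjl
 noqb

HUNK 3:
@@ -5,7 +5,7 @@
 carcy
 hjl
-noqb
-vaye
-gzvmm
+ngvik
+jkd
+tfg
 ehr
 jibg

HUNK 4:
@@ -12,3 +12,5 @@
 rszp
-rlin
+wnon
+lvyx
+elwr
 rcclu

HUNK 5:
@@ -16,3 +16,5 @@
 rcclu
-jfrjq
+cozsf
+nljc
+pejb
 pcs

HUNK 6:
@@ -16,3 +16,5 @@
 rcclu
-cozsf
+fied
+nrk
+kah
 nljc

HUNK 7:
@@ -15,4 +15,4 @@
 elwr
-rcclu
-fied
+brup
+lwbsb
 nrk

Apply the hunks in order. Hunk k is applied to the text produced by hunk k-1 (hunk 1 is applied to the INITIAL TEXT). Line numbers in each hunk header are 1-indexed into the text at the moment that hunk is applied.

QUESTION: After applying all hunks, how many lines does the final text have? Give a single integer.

Hunk 1: at line 7 remove [altv] add [ehr,jibg,rszp] -> 14 lines: njmye hceu zvp hjl noqb vaye gzvmm ehr jibg rszp rlin rcclu jfrjq pcs
Hunk 2: at line 1 remove [zvp] add [qwjy,gsv,carcy] -> 16 lines: njmye hceu qwjy gsv carcy hjl noqb vaye gzvmm ehr jibg rszp rlin rcclu jfrjq pcs
Hunk 3: at line 5 remove [noqb,vaye,gzvmm] add [ngvik,jkd,tfg] -> 16 lines: njmye hceu qwjy gsv carcy hjl ngvik jkd tfg ehr jibg rszp rlin rcclu jfrjq pcs
Hunk 4: at line 12 remove [rlin] add [wnon,lvyx,elwr] -> 18 lines: njmye hceu qwjy gsv carcy hjl ngvik jkd tfg ehr jibg rszp wnon lvyx elwr rcclu jfrjq pcs
Hunk 5: at line 16 remove [jfrjq] add [cozsf,nljc,pejb] -> 20 lines: njmye hceu qwjy gsv carcy hjl ngvik jkd tfg ehr jibg rszp wnon lvyx elwr rcclu cozsf nljc pejb pcs
Hunk 6: at line 16 remove [cozsf] add [fied,nrk,kah] -> 22 lines: njmye hceu qwjy gsv carcy hjl ngvik jkd tfg ehr jibg rszp wnon lvyx elwr rcclu fied nrk kah nljc pejb pcs
Hunk 7: at line 15 remove [rcclu,fied] add [brup,lwbsb] -> 22 lines: njmye hceu qwjy gsv carcy hjl ngvik jkd tfg ehr jibg rszp wnon lvyx elwr brup lwbsb nrk kah nljc pejb pcs
Final line count: 22

Answer: 22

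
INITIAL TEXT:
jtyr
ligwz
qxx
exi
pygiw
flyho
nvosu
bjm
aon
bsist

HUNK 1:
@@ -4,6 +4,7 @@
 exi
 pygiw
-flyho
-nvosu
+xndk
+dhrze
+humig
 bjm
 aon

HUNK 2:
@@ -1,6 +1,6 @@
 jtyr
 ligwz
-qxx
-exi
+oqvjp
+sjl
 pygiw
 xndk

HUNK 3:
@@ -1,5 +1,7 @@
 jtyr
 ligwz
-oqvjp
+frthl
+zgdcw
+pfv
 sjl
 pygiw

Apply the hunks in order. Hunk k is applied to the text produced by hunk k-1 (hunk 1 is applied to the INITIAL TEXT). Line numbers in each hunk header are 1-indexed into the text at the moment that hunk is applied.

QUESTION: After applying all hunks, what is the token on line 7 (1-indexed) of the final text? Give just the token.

Answer: pygiw

Derivation:
Hunk 1: at line 4 remove [flyho,nvosu] add [xndk,dhrze,humig] -> 11 lines: jtyr ligwz qxx exi pygiw xndk dhrze humig bjm aon bsist
Hunk 2: at line 1 remove [qxx,exi] add [oqvjp,sjl] -> 11 lines: jtyr ligwz oqvjp sjl pygiw xndk dhrze humig bjm aon bsist
Hunk 3: at line 1 remove [oqvjp] add [frthl,zgdcw,pfv] -> 13 lines: jtyr ligwz frthl zgdcw pfv sjl pygiw xndk dhrze humig bjm aon bsist
Final line 7: pygiw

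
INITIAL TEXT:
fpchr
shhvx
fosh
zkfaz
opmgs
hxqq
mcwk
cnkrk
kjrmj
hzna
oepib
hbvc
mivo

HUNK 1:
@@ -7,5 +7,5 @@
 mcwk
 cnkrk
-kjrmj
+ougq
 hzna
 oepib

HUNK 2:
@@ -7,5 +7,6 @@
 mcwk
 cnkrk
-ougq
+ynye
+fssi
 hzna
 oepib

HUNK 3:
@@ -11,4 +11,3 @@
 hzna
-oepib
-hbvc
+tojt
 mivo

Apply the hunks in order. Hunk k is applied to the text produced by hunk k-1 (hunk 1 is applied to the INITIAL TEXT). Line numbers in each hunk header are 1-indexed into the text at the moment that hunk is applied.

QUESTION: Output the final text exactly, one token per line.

Answer: fpchr
shhvx
fosh
zkfaz
opmgs
hxqq
mcwk
cnkrk
ynye
fssi
hzna
tojt
mivo

Derivation:
Hunk 1: at line 7 remove [kjrmj] add [ougq] -> 13 lines: fpchr shhvx fosh zkfaz opmgs hxqq mcwk cnkrk ougq hzna oepib hbvc mivo
Hunk 2: at line 7 remove [ougq] add [ynye,fssi] -> 14 lines: fpchr shhvx fosh zkfaz opmgs hxqq mcwk cnkrk ynye fssi hzna oepib hbvc mivo
Hunk 3: at line 11 remove [oepib,hbvc] add [tojt] -> 13 lines: fpchr shhvx fosh zkfaz opmgs hxqq mcwk cnkrk ynye fssi hzna tojt mivo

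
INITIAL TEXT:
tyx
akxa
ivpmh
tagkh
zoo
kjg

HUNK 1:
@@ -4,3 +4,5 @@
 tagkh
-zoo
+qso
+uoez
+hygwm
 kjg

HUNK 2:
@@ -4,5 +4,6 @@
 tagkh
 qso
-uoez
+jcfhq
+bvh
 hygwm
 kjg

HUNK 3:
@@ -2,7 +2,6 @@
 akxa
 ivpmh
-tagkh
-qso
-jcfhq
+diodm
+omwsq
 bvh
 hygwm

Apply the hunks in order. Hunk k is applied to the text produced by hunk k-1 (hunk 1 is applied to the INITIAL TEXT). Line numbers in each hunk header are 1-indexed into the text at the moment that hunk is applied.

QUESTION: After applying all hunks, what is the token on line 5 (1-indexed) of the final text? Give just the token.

Hunk 1: at line 4 remove [zoo] add [qso,uoez,hygwm] -> 8 lines: tyx akxa ivpmh tagkh qso uoez hygwm kjg
Hunk 2: at line 4 remove [uoez] add [jcfhq,bvh] -> 9 lines: tyx akxa ivpmh tagkh qso jcfhq bvh hygwm kjg
Hunk 3: at line 2 remove [tagkh,qso,jcfhq] add [diodm,omwsq] -> 8 lines: tyx akxa ivpmh diodm omwsq bvh hygwm kjg
Final line 5: omwsq

Answer: omwsq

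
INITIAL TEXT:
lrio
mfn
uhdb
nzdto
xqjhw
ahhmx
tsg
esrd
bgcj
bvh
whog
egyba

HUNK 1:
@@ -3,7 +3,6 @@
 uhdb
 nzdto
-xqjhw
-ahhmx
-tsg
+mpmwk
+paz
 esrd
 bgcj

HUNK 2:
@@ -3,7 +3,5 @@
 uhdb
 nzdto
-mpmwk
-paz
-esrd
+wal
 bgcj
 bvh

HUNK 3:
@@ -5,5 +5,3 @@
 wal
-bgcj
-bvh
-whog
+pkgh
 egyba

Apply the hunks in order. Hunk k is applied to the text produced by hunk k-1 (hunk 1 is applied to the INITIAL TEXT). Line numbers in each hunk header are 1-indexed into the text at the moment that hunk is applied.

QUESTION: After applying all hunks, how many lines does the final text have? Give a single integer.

Hunk 1: at line 3 remove [xqjhw,ahhmx,tsg] add [mpmwk,paz] -> 11 lines: lrio mfn uhdb nzdto mpmwk paz esrd bgcj bvh whog egyba
Hunk 2: at line 3 remove [mpmwk,paz,esrd] add [wal] -> 9 lines: lrio mfn uhdb nzdto wal bgcj bvh whog egyba
Hunk 3: at line 5 remove [bgcj,bvh,whog] add [pkgh] -> 7 lines: lrio mfn uhdb nzdto wal pkgh egyba
Final line count: 7

Answer: 7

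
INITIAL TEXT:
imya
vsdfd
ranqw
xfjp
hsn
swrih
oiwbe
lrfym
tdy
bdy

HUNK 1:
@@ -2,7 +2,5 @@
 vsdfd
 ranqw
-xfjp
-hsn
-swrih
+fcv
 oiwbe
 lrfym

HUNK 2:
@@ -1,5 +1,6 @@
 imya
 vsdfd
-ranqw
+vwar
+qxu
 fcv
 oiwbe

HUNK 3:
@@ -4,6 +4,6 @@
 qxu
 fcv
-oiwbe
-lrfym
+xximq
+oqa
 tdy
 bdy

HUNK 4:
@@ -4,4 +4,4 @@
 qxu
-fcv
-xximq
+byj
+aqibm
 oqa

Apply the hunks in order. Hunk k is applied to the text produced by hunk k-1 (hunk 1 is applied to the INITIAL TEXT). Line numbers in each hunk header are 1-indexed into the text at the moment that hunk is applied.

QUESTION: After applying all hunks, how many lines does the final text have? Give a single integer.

Hunk 1: at line 2 remove [xfjp,hsn,swrih] add [fcv] -> 8 lines: imya vsdfd ranqw fcv oiwbe lrfym tdy bdy
Hunk 2: at line 1 remove [ranqw] add [vwar,qxu] -> 9 lines: imya vsdfd vwar qxu fcv oiwbe lrfym tdy bdy
Hunk 3: at line 4 remove [oiwbe,lrfym] add [xximq,oqa] -> 9 lines: imya vsdfd vwar qxu fcv xximq oqa tdy bdy
Hunk 4: at line 4 remove [fcv,xximq] add [byj,aqibm] -> 9 lines: imya vsdfd vwar qxu byj aqibm oqa tdy bdy
Final line count: 9

Answer: 9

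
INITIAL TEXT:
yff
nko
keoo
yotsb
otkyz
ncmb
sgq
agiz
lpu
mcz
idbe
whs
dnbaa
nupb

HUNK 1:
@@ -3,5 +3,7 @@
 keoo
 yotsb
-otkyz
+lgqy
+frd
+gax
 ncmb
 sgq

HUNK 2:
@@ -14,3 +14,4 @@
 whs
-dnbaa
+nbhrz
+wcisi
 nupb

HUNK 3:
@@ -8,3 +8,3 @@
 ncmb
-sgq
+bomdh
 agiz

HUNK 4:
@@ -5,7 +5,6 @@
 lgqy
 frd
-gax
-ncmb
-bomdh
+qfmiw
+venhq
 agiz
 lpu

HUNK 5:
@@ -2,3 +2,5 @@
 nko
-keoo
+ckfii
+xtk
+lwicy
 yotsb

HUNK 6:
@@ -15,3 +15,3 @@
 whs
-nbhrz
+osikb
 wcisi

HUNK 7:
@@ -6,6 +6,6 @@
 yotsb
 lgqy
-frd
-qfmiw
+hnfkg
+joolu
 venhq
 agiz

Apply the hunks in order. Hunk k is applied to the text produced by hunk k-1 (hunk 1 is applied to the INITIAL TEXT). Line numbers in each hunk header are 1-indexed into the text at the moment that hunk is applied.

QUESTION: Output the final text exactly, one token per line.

Answer: yff
nko
ckfii
xtk
lwicy
yotsb
lgqy
hnfkg
joolu
venhq
agiz
lpu
mcz
idbe
whs
osikb
wcisi
nupb

Derivation:
Hunk 1: at line 3 remove [otkyz] add [lgqy,frd,gax] -> 16 lines: yff nko keoo yotsb lgqy frd gax ncmb sgq agiz lpu mcz idbe whs dnbaa nupb
Hunk 2: at line 14 remove [dnbaa] add [nbhrz,wcisi] -> 17 lines: yff nko keoo yotsb lgqy frd gax ncmb sgq agiz lpu mcz idbe whs nbhrz wcisi nupb
Hunk 3: at line 8 remove [sgq] add [bomdh] -> 17 lines: yff nko keoo yotsb lgqy frd gax ncmb bomdh agiz lpu mcz idbe whs nbhrz wcisi nupb
Hunk 4: at line 5 remove [gax,ncmb,bomdh] add [qfmiw,venhq] -> 16 lines: yff nko keoo yotsb lgqy frd qfmiw venhq agiz lpu mcz idbe whs nbhrz wcisi nupb
Hunk 5: at line 2 remove [keoo] add [ckfii,xtk,lwicy] -> 18 lines: yff nko ckfii xtk lwicy yotsb lgqy frd qfmiw venhq agiz lpu mcz idbe whs nbhrz wcisi nupb
Hunk 6: at line 15 remove [nbhrz] add [osikb] -> 18 lines: yff nko ckfii xtk lwicy yotsb lgqy frd qfmiw venhq agiz lpu mcz idbe whs osikb wcisi nupb
Hunk 7: at line 6 remove [frd,qfmiw] add [hnfkg,joolu] -> 18 lines: yff nko ckfii xtk lwicy yotsb lgqy hnfkg joolu venhq agiz lpu mcz idbe whs osikb wcisi nupb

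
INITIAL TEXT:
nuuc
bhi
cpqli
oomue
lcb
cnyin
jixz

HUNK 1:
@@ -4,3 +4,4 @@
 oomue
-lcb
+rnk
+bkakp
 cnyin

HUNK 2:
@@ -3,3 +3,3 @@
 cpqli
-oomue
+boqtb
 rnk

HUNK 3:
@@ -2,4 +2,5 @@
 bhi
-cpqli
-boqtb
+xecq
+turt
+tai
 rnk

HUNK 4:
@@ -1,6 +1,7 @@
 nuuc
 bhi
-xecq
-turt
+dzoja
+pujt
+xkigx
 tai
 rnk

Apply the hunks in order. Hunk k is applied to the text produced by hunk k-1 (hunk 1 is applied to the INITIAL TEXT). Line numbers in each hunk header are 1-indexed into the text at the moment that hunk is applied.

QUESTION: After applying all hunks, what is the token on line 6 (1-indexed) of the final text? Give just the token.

Hunk 1: at line 4 remove [lcb] add [rnk,bkakp] -> 8 lines: nuuc bhi cpqli oomue rnk bkakp cnyin jixz
Hunk 2: at line 3 remove [oomue] add [boqtb] -> 8 lines: nuuc bhi cpqli boqtb rnk bkakp cnyin jixz
Hunk 3: at line 2 remove [cpqli,boqtb] add [xecq,turt,tai] -> 9 lines: nuuc bhi xecq turt tai rnk bkakp cnyin jixz
Hunk 4: at line 1 remove [xecq,turt] add [dzoja,pujt,xkigx] -> 10 lines: nuuc bhi dzoja pujt xkigx tai rnk bkakp cnyin jixz
Final line 6: tai

Answer: tai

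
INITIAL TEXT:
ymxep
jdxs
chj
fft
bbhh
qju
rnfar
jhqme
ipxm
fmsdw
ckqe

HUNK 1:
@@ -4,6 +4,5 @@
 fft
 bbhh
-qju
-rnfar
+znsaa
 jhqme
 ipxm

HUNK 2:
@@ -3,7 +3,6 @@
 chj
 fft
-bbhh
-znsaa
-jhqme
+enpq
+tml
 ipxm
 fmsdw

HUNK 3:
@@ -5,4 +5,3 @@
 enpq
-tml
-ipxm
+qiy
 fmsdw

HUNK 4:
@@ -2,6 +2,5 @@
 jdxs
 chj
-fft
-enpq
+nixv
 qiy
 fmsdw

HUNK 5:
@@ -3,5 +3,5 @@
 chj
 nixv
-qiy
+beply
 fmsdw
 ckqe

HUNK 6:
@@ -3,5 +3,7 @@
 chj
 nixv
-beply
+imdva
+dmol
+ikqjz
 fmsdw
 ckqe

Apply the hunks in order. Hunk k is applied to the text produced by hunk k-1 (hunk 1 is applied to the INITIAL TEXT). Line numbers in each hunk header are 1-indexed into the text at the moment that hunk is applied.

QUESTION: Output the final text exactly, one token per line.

Answer: ymxep
jdxs
chj
nixv
imdva
dmol
ikqjz
fmsdw
ckqe

Derivation:
Hunk 1: at line 4 remove [qju,rnfar] add [znsaa] -> 10 lines: ymxep jdxs chj fft bbhh znsaa jhqme ipxm fmsdw ckqe
Hunk 2: at line 3 remove [bbhh,znsaa,jhqme] add [enpq,tml] -> 9 lines: ymxep jdxs chj fft enpq tml ipxm fmsdw ckqe
Hunk 3: at line 5 remove [tml,ipxm] add [qiy] -> 8 lines: ymxep jdxs chj fft enpq qiy fmsdw ckqe
Hunk 4: at line 2 remove [fft,enpq] add [nixv] -> 7 lines: ymxep jdxs chj nixv qiy fmsdw ckqe
Hunk 5: at line 3 remove [qiy] add [beply] -> 7 lines: ymxep jdxs chj nixv beply fmsdw ckqe
Hunk 6: at line 3 remove [beply] add [imdva,dmol,ikqjz] -> 9 lines: ymxep jdxs chj nixv imdva dmol ikqjz fmsdw ckqe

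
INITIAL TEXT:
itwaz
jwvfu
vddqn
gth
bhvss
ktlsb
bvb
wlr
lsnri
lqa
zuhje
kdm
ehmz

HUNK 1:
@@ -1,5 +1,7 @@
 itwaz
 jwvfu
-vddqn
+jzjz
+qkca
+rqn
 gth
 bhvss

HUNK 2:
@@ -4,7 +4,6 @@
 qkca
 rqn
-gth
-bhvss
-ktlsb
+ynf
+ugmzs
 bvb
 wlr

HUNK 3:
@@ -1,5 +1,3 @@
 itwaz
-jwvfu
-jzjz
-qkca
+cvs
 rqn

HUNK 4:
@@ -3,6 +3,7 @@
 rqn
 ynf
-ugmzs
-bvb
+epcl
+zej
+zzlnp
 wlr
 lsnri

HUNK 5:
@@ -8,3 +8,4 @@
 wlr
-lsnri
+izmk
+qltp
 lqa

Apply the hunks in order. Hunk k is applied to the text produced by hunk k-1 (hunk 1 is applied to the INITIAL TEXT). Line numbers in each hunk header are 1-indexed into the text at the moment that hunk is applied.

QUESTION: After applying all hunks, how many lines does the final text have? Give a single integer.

Hunk 1: at line 1 remove [vddqn] add [jzjz,qkca,rqn] -> 15 lines: itwaz jwvfu jzjz qkca rqn gth bhvss ktlsb bvb wlr lsnri lqa zuhje kdm ehmz
Hunk 2: at line 4 remove [gth,bhvss,ktlsb] add [ynf,ugmzs] -> 14 lines: itwaz jwvfu jzjz qkca rqn ynf ugmzs bvb wlr lsnri lqa zuhje kdm ehmz
Hunk 3: at line 1 remove [jwvfu,jzjz,qkca] add [cvs] -> 12 lines: itwaz cvs rqn ynf ugmzs bvb wlr lsnri lqa zuhje kdm ehmz
Hunk 4: at line 3 remove [ugmzs,bvb] add [epcl,zej,zzlnp] -> 13 lines: itwaz cvs rqn ynf epcl zej zzlnp wlr lsnri lqa zuhje kdm ehmz
Hunk 5: at line 8 remove [lsnri] add [izmk,qltp] -> 14 lines: itwaz cvs rqn ynf epcl zej zzlnp wlr izmk qltp lqa zuhje kdm ehmz
Final line count: 14

Answer: 14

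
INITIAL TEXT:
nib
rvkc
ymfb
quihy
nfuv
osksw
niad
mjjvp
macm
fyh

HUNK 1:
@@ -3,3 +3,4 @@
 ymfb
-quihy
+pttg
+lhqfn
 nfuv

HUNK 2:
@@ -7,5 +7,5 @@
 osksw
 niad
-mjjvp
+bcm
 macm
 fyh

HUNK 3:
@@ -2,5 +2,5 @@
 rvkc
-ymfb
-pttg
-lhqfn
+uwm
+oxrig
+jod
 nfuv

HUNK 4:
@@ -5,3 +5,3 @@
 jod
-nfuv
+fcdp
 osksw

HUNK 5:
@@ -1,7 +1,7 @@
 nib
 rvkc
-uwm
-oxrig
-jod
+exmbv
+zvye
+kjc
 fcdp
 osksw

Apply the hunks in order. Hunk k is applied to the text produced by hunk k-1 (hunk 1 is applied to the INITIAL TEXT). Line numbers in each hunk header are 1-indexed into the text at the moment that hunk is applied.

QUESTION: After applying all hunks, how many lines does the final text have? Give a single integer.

Answer: 11

Derivation:
Hunk 1: at line 3 remove [quihy] add [pttg,lhqfn] -> 11 lines: nib rvkc ymfb pttg lhqfn nfuv osksw niad mjjvp macm fyh
Hunk 2: at line 7 remove [mjjvp] add [bcm] -> 11 lines: nib rvkc ymfb pttg lhqfn nfuv osksw niad bcm macm fyh
Hunk 3: at line 2 remove [ymfb,pttg,lhqfn] add [uwm,oxrig,jod] -> 11 lines: nib rvkc uwm oxrig jod nfuv osksw niad bcm macm fyh
Hunk 4: at line 5 remove [nfuv] add [fcdp] -> 11 lines: nib rvkc uwm oxrig jod fcdp osksw niad bcm macm fyh
Hunk 5: at line 1 remove [uwm,oxrig,jod] add [exmbv,zvye,kjc] -> 11 lines: nib rvkc exmbv zvye kjc fcdp osksw niad bcm macm fyh
Final line count: 11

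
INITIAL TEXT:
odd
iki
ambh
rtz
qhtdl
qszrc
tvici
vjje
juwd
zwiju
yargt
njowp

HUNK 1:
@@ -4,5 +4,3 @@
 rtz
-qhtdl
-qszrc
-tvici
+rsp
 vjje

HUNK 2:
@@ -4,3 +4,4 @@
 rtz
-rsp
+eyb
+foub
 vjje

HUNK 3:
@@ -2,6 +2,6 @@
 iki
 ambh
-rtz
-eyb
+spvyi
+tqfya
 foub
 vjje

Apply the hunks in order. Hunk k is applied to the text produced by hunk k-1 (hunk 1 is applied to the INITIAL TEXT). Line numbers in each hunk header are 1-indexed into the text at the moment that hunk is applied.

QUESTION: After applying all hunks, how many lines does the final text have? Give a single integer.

Answer: 11

Derivation:
Hunk 1: at line 4 remove [qhtdl,qszrc,tvici] add [rsp] -> 10 lines: odd iki ambh rtz rsp vjje juwd zwiju yargt njowp
Hunk 2: at line 4 remove [rsp] add [eyb,foub] -> 11 lines: odd iki ambh rtz eyb foub vjje juwd zwiju yargt njowp
Hunk 3: at line 2 remove [rtz,eyb] add [spvyi,tqfya] -> 11 lines: odd iki ambh spvyi tqfya foub vjje juwd zwiju yargt njowp
Final line count: 11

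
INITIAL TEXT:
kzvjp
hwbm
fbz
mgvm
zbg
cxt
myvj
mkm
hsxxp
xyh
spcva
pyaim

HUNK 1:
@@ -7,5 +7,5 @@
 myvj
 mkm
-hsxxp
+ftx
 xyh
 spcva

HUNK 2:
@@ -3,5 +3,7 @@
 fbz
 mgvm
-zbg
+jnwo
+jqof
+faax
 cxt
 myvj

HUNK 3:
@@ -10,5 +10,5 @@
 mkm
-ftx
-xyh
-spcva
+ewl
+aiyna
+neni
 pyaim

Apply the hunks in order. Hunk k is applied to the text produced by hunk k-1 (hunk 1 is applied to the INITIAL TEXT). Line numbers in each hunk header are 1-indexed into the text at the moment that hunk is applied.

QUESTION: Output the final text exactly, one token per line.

Answer: kzvjp
hwbm
fbz
mgvm
jnwo
jqof
faax
cxt
myvj
mkm
ewl
aiyna
neni
pyaim

Derivation:
Hunk 1: at line 7 remove [hsxxp] add [ftx] -> 12 lines: kzvjp hwbm fbz mgvm zbg cxt myvj mkm ftx xyh spcva pyaim
Hunk 2: at line 3 remove [zbg] add [jnwo,jqof,faax] -> 14 lines: kzvjp hwbm fbz mgvm jnwo jqof faax cxt myvj mkm ftx xyh spcva pyaim
Hunk 3: at line 10 remove [ftx,xyh,spcva] add [ewl,aiyna,neni] -> 14 lines: kzvjp hwbm fbz mgvm jnwo jqof faax cxt myvj mkm ewl aiyna neni pyaim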